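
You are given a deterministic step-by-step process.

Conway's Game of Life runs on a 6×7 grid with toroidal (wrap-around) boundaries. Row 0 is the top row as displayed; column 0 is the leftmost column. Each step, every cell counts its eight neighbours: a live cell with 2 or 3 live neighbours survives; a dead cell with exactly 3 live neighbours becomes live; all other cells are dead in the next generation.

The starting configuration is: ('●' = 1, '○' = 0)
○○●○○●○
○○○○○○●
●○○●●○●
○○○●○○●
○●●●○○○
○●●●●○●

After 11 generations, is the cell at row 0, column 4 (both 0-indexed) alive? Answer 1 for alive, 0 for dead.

1

[0] ○○●○○●○
○○○○○○●
●○○●●○●
○○○●○○●
○●●●○○○
○●●●●○●
[1] ●●●○●●●
●○○●●○●
●○○●●○●
○●○○○●●
○●○○○●○
●○○○●●○
[2] ○○●○○○○
○○○○○○○
○●●●○○○
○●●○○○○
○●○○○○○
○○●●○○○
[3] ○○●●○○○
○●○●○○○
○●○●○○○
●○○●○○○
○●○●○○○
○●●●○○○
[4] ○○○○●○○
○●○●●○○
●●○●●○○
●●○●●○○
●●○●●○○
○●○○●○○
[5] ○○●○●●○
●●○○○●○
○○○○○●○
○○○○○●●
○○○○○●○
●●●○●●○
[6] ○○●○○○○
○●○○○●○
●○○○●●○
○○○○●●●
●●○○○○○
○●●○○○○
[7] ○○●○○○○
○●○○●●●
●○○○○○○
○●○○●○○
●●●○○●●
●○●○○○○
[8] ●○●●○●●
●●○○○●●
●●○○●○●
○○●○○●○
○○●●○●●
●○●●○○○
[9] ○○○●○●○
○○○●○○○
○○●○●○○
○○●○○○○
○○○○○●●
●○○○○○○
[10] ○○○○●○○
○○●●○○○
○○●○○○○
○○○●○●○
○○○○○○●
○○○○●●○
[11] ○○○○●●○
○○●●○○○
○○●○●○○
○○○○○○○
○○○○○○●
○○○○●●○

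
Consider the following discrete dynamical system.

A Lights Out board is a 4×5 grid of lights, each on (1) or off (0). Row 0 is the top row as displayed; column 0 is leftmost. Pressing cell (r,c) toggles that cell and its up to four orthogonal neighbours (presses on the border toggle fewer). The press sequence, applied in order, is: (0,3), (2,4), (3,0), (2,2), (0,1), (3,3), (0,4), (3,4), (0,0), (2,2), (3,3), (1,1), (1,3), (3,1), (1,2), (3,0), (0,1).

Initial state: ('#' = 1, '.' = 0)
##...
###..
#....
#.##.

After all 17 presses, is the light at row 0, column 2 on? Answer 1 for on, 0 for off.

0

[0] ##...
###..
#....
#.##.
[1] #####
####.
#....
#.##.
[2] #####
#####
#..##
#.###
[3] #####
#####
...##
.####
[4] #####
##.##
.##.#
.#.##
[5] ...##
#..##
.##.#
.#.##
[6] ...##
#..##
.####
.##..
[7] .....
#..#.
.####
.##..
[8] .....
#..#.
.###.
.####
[9] ##...
...#.
.###.
.####
[10] ##...
..##.
.....
.#.##
[11] ##...
..##.
...#.
.##..
[12] #....
##.#.
.#.#.
.##..
[13] #..#.
###.#
.#...
.##..
[14] #..#.
###.#
.....
#....
[15] #.##.
#..##
..#..
#....
[16] #.##.
#..##
#.#..
.#...
[17] .#.#.
##.##
#.#..
.#...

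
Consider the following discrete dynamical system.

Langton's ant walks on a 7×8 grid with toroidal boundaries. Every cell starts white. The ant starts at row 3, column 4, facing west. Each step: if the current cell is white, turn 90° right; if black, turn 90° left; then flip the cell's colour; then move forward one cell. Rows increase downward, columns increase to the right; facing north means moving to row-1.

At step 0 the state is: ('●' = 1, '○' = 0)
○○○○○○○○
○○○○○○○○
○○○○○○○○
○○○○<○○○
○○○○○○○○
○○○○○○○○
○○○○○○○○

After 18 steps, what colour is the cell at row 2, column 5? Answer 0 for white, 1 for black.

1

0) ○○○○○○○○
○○○○○○○○
○○○○○○○○
○○○○<○○○
○○○○○○○○
○○○○○○○○
○○○○○○○○
1) ○○○○○○○○
○○○○○○○○
○○○○^○○○
○○○○●○○○
○○○○○○○○
○○○○○○○○
○○○○○○○○
2) ○○○○○○○○
○○○○○○○○
○○○○●>○○
○○○○●○○○
○○○○○○○○
○○○○○○○○
○○○○○○○○
3) ○○○○○○○○
○○○○○○○○
○○○○●●○○
○○○○●v○○
○○○○○○○○
○○○○○○○○
○○○○○○○○
4) ○○○○○○○○
○○○○○○○○
○○○○●●○○
○○○○<●○○
○○○○○○○○
○○○○○○○○
○○○○○○○○
5) ○○○○○○○○
○○○○○○○○
○○○○●●○○
○○○○○●○○
○○○○v○○○
○○○○○○○○
○○○○○○○○
6) ○○○○○○○○
○○○○○○○○
○○○○●●○○
○○○○○●○○
○○○<●○○○
○○○○○○○○
○○○○○○○○
7) ○○○○○○○○
○○○○○○○○
○○○○●●○○
○○○^○●○○
○○○●●○○○
○○○○○○○○
○○○○○○○○
8) ○○○○○○○○
○○○○○○○○
○○○○●●○○
○○○●>●○○
○○○●●○○○
○○○○○○○○
○○○○○○○○
9) ○○○○○○○○
○○○○○○○○
○○○○●●○○
○○○●●●○○
○○○●v○○○
○○○○○○○○
○○○○○○○○
10) ○○○○○○○○
○○○○○○○○
○○○○●●○○
○○○●●●○○
○○○●○>○○
○○○○○○○○
○○○○○○○○
11) ○○○○○○○○
○○○○○○○○
○○○○●●○○
○○○●●●○○
○○○●○●○○
○○○○○v○○
○○○○○○○○
12) ○○○○○○○○
○○○○○○○○
○○○○●●○○
○○○●●●○○
○○○●○●○○
○○○○<●○○
○○○○○○○○
13) ○○○○○○○○
○○○○○○○○
○○○○●●○○
○○○●●●○○
○○○●^●○○
○○○○●●○○
○○○○○○○○
14) ○○○○○○○○
○○○○○○○○
○○○○●●○○
○○○●●●○○
○○○●●>○○
○○○○●●○○
○○○○○○○○
15) ○○○○○○○○
○○○○○○○○
○○○○●●○○
○○○●●^○○
○○○●●○○○
○○○○●●○○
○○○○○○○○
16) ○○○○○○○○
○○○○○○○○
○○○○●●○○
○○○●<○○○
○○○●●○○○
○○○○●●○○
○○○○○○○○
17) ○○○○○○○○
○○○○○○○○
○○○○●●○○
○○○●○○○○
○○○●v○○○
○○○○●●○○
○○○○○○○○
18) ○○○○○○○○
○○○○○○○○
○○○○●●○○
○○○●○○○○
○○○●○>○○
○○○○●●○○
○○○○○○○○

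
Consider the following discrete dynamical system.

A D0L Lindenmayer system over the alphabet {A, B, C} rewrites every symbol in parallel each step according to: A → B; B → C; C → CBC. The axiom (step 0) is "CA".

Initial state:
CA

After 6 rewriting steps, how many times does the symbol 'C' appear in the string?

198

t=0: CA
t=1: CBCB
t=2: CBCCCBCC
t=3: CBCCCBCCBCCBCCCBCCBC
t=4: CBCCCBCCBCCBCCCBCCBCCCBCCBCCCBCCBCCBCCCBCCBCCCBC
t=5: CBCCCBCCBCCBCCCBCCBCCCBCCBCCCBCCBCCBCCCBCCBCCCBCCBCCBCCCBCCBCCCBCCBCCBCCCBCCBCCCBCCBCCCBCCBCCBCCCBCCBCCCBCCBCCBCCCBC
t=6: CBCCCBCCBCCBCCCBCCBCCCBCCBCCCBCCBCCBCCCBCCBCCCBCCBCCBCCCBC…CBCCCBCCBCCBCCCBCCBCCCBCCBCCBCCCBCCBCCCBCCBCCCBCCBCCBCCCBC  (len 280)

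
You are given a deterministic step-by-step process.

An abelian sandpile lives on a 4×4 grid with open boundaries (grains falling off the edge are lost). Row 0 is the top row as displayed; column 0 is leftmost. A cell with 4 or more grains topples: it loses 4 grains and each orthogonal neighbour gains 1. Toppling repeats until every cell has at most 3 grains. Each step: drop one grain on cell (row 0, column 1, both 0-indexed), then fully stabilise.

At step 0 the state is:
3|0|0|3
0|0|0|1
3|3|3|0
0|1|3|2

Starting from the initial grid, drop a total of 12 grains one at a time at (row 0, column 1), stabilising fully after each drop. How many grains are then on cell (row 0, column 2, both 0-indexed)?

3

0) 3|0|0|3
0|0|0|1
3|3|3|0
0|1|3|2
1) 3|1|0|3
0|0|0|1
3|3|3|0
0|1|3|2
2) 3|2|0|3
0|0|0|1
3|3|3|0
0|1|3|2
3) 3|3|0|3
0|0|0|1
3|3|3|0
0|1|3|2
4) 0|1|1|3
1|1|0|1
3|3|3|0
0|1|3|2
5) 0|2|1|3
1|1|0|1
3|3|3|0
0|1|3|2
6) 0|3|1|3
1|1|0|1
3|3|3|0
0|1|3|2
7) 1|0|2|3
1|2|0|1
3|3|3|0
0|1|3|2
8) 1|1|2|3
1|2|0|1
3|3|3|0
0|1|3|2
9) 1|2|2|3
1|2|0|1
3|3|3|0
0|1|3|2
10) 1|3|2|3
1|2|0|1
3|3|3|0
0|1|3|2
11) 2|0|3|3
1|3|0|1
3|3|3|0
0|1|3|2
12) 2|1|3|3
1|3|0|1
3|3|3|0
0|1|3|2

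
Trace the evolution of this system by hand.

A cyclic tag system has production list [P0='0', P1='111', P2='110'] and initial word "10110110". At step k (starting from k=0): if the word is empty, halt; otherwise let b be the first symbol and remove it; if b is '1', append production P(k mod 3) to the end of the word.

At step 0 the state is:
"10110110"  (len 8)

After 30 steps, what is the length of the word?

step 0: "10110110"  (len 8)
step 1: "01101100"  (len 8)
step 2: "1101100"  (len 7)
step 3: "101100110"  (len 9)
step 4: "011001100"  (len 9)
step 5: "11001100"  (len 8)
step 6: "1001100110"  (len 10)
step 7: "0011001100"  (len 10)
step 8: "011001100"  (len 9)
step 9: "11001100"  (len 8)
step 10: "10011000"  (len 8)
step 11: "0011000111"  (len 10)
step 12: "011000111"  (len 9)
step 13: "11000111"  (len 8)
step 14: "1000111111"  (len 10)
step 15: "000111111110"  (len 12)
step 16: "00111111110"  (len 11)
step 17: "0111111110"  (len 10)
step 18: "111111110"  (len 9)
step 19: "111111100"  (len 9)
step 20: "11111100111"  (len 11)
step 21: "1111100111110"  (len 13)
step 22: "1111001111100"  (len 13)
step 23: "111001111100111"  (len 15)
step 24: "11001111100111110"  (len 17)
step 25: "10011111001111100"  (len 17)
step 26: "0011111001111100111"  (len 19)
step 27: "011111001111100111"  (len 18)
step 28: "11111001111100111"  (len 17)
step 29: "1111001111100111111"  (len 19)
step 30: "111001111100111111110"  (len 21)

21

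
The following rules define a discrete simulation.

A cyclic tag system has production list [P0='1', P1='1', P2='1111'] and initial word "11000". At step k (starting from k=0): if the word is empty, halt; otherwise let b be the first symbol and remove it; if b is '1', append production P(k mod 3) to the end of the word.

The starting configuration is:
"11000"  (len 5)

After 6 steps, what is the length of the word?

t=0: "11000"  (len 5)
t=1: "10001"  (len 5)
t=2: "00011"  (len 5)
t=3: "0011"  (len 4)
t=4: "011"  (len 3)
t=5: "11"  (len 2)
t=6: "11111"  (len 5)

5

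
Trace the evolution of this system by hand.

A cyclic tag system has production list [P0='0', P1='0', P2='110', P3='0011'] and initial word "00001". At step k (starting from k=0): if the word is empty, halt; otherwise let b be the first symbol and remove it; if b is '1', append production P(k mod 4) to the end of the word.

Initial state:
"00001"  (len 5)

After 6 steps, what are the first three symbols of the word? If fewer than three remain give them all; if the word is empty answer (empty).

(empty)

t=0: "00001"  (len 5)
t=1: "0001"  (len 4)
t=2: "001"  (len 3)
t=3: "01"  (len 2)
t=4: "1"  (len 1)
t=5: "0"  (len 1)
t=6: (halted — word empty)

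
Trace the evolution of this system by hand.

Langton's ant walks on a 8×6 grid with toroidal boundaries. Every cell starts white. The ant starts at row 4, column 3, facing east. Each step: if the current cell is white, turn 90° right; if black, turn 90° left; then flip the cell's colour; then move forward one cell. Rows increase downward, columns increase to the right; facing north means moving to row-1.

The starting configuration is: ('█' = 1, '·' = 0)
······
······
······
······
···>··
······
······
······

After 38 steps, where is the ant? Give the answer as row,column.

3,0

step 0: ······
······
······
······
···>··
······
······
······
step 1: ······
······
······
······
···█··
···v··
······
······
step 2: ······
······
······
······
···█··
··<█··
······
······
step 3: ······
······
······
······
··^█··
··██··
······
······
step 4: ······
······
······
······
··█>··
··██··
······
······
step 5: ······
······
······
···^··
··█···
··██··
······
······
step 6: ······
······
······
···█>·
··█···
··██··
······
······
step 7: ······
······
······
···██·
··█·v·
··██··
······
······
step 8: ······
······
······
···██·
··█<█·
··██··
······
······
step 9: ······
······
······
···^█·
··███·
··██··
······
······
step 10: ······
······
······
··<·█·
··███·
··██··
······
······
step 11: ······
······
··^···
··█·█·
··███·
··██··
······
······
step 12: ······
······
··█>··
··█·█·
··███·
··██··
······
······
step 13: ······
······
··██··
··█v█·
··███·
··██··
······
······
step 14: ······
······
··██··
··<██·
··███·
··██··
······
······
step 15: ······
······
··██··
···██·
··v██·
··██··
······
······
step 16: ······
······
··██··
···██·
···>█·
··██··
······
······
step 17: ······
······
··██··
···^█·
····█·
··██··
······
······
step 18: ······
······
··██··
··<·█·
····█·
··██··
······
······
step 19: ······
······
··^█··
··█·█·
····█·
··██··
······
······
step 20: ······
······
·<·█··
··█·█·
····█·
··██··
······
······
step 21: ······
·^····
·█·█··
··█·█·
····█·
··██··
······
······
step 22: ······
·█>···
·█·█··
··█·█·
····█·
··██··
······
······
step 23: ······
·██···
·█v█··
··█·█·
····█·
··██··
······
······
step 24: ······
·██···
·<██··
··█·█·
····█·
··██··
······
······
step 25: ······
·██···
··██··
·v█·█·
····█·
··██··
······
······
step 26: ······
·██···
··██··
<██·█·
····█·
··██··
······
······
step 27: ······
·██···
^·██··
███·█·
····█·
··██··
······
······
step 28: ······
·██···
█>██··
███·█·
····█·
··██··
······
······
step 29: ······
·██···
████··
█v█·█·
····█·
··██··
······
······
step 30: ······
·██···
████··
█·>·█·
····█·
··██··
······
······
step 31: ······
·██···
██^█··
█···█·
····█·
··██··
······
······
step 32: ······
·██···
█<·█··
█···█·
····█·
··██··
······
······
step 33: ······
·██···
█··█··
█v··█·
····█·
··██··
······
······
step 34: ······
·██···
█··█··
<█··█·
····█·
··██··
······
······
step 35: ······
·██···
█··█··
·█··█·
v···█·
··██··
······
······
step 36: ······
·██···
█··█··
·█··█·
█···█<
··██··
······
······
step 37: ······
·██···
█··█··
·█··█^
█···██
··██··
······
······
step 38: ······
·██···
█··█··
>█··██
█···██
··██··
······
······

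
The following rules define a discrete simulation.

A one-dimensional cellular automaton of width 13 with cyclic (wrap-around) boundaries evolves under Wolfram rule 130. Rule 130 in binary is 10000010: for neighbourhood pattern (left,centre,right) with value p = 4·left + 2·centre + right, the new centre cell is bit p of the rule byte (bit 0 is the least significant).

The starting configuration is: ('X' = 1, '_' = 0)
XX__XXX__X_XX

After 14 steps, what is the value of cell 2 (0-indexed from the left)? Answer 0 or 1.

0

gen 0: XX__XXX__X_XX
gen 1: X__X_X__X___X
gen 2: __X____X___X_
gen 3: _X____X___X__
gen 4: X____X___X___
gen 5: ____X___X___X
gen 6: ___X___X___X_
gen 7: __X___X___X__
gen 8: _X___X___X___
gen 9: X___X___X____
gen 10: ___X___X____X
gen 11: __X___X____X_
gen 12: _X___X____X__
gen 13: X___X____X___
gen 14: ___X____X___X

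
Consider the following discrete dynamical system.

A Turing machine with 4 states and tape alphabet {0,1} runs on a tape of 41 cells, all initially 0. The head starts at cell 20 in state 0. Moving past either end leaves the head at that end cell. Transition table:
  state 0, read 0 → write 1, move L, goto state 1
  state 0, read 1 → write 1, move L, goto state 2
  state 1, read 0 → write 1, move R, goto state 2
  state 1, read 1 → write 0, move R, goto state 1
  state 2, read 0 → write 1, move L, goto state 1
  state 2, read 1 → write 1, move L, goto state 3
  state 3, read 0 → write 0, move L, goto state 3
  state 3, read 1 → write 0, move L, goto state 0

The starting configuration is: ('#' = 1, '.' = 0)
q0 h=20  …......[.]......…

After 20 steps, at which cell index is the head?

0) q0 h=20  …......[.]......…
1) q1 h=19  …......[.]#.....…
2) q2 h=20  ….....#[#]......…
3) q3 h=19  …......[#]#.....…
4) q0 h=18  …......[.].#....…
5) q1 h=17  …......[.]#.#...…
6) q2 h=18  ….....#[#].#....…
7) q3 h=17  …......[#]#.#...…
8) q0 h=16  …......[.].#.#..…
9) q1 h=15  …......[.]#.#.#.…
10) q2 h=16  ….....#[#].#.#..…
11) q3 h=15  …......[#]#.#.#.…
12) q0 h=14  …......[.].#.#.#…
13) q1 h=13  …......[.]#.#.#.…
14) q2 h=14  ….....#[#].#.#.#…
15) q3 h=13  …......[#]#.#.#.…
16) q0 h=12  …......[.].#.#.#…
17) q1 h=11  …......[.]#.#.#.…
18) q2 h=12  ….....#[#].#.#.#…
19) q3 h=11  …......[#]#.#.#.…
20) q0 h=10  …......[.].#.#.#…

10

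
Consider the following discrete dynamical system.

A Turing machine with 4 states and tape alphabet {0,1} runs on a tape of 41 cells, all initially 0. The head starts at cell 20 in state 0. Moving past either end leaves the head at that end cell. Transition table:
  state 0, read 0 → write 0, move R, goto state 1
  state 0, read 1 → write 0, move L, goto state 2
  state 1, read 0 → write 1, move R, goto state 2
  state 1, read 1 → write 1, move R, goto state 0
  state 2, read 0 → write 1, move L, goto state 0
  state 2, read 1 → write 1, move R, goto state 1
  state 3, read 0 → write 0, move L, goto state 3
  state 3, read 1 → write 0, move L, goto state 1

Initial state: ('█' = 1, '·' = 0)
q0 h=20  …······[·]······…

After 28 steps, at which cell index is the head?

28

k=0  q0 h=20  …······[·]······…
k=1  q1 h=21  …······[·]······…
k=2  q2 h=22  …·····█[·]······…
k=3  q0 h=21  …······[█]█·····…
k=4  q2 h=20  …······[·]·█····…
k=5  q0 h=19  …······[·]█·█···…
k=6  q1 h=20  …······[█]·█····…
k=7  q0 h=21  …·····█[·]█·····…
k=8  q1 h=22  …····█·[█]······…
k=9  q0 h=23  …···█·█[·]······…
k=10  q1 h=24  …··█·█·[·]······…
k=11  q2 h=25  …·█·█·█[·]······…
k=12  q0 h=24  …··█·█·[█]█·····…
k=13  q2 h=23  …···█·█[·]·█····…
k=14  q0 h=22  …····█·[█]█·█···…
k=15  q2 h=21  …·····█[·]·█·█··…
k=16  q0 h=20  …······[█]█·█·█·…
k=17  q2 h=19  …······[·]·█·█·█…
k=18  q0 h=18  …······[·]█·█·█·…
k=19  q1 h=19  …······[█]·█·█·█…
k=20  q0 h=20  …·····█[·]█·█·█·…
k=21  q1 h=21  …····█·[█]·█·█··…
k=22  q0 h=22  …···█·█[·]█·█···…
k=23  q1 h=23  …··█·█·[█]·█····…
k=24  q0 h=24  …·█·█·█[·]█·····…
k=25  q1 h=25  …█·█·█·[█]······…
k=26  q0 h=26  …·█·█·█[·]······…
k=27  q1 h=27  …█·█·█·[·]······…
k=28  q2 h=28  …·█·█·█[·]······…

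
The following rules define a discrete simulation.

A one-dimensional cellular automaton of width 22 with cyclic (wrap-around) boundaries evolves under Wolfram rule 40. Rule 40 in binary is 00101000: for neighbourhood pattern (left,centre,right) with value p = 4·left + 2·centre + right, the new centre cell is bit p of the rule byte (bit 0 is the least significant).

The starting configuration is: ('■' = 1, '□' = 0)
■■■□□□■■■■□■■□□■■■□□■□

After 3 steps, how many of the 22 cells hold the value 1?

gen 0: ■■■□□□■■■■□■■□□■■■□□■□
gen 1: ■□□□□□■□□□■■□□□■□□□□□■
gen 2: □□□□□□□□□□■□□□□□□□□□□■
gen 3: □□□□□□□□□□□□□□□□□□□□□□

0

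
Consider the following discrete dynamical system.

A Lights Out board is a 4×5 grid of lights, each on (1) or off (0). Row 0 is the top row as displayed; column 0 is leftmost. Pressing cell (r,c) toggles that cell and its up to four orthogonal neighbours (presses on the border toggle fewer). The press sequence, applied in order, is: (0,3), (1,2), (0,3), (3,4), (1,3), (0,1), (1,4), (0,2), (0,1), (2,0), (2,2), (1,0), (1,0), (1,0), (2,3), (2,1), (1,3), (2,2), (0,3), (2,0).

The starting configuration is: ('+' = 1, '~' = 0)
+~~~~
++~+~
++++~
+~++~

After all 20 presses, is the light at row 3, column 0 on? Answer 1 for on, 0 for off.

1

gen 0: +~~~~
++~+~
++++~
+~++~
gen 1: +~+++
++~~~
++++~
+~++~
gen 2: +~~++
+~++~
++~+~
+~++~
gen 3: +~+~~
+~+~~
++~+~
+~++~
gen 4: +~+~~
+~+~~
++~++
+~+~+
gen 5: +~++~
+~~++
++~~+
+~+~+
gen 6: ~+~+~
++~++
++~~+
+~+~+
gen 7: ~+~++
++~~~
++~~~
+~+~+
gen 8: ~~+~+
+++~~
++~~~
+~+~+
gen 9: ++~~+
+~+~~
++~~~
+~+~+
gen 10: ++~~+
~~+~~
~~~~~
~~+~+
gen 11: ++~~+
~~~~~
~+++~
~~~~+
gen 12: ~+~~+
++~~~
++++~
~~~~+
gen 13: ++~~+
~~~~~
~+++~
~~~~+
gen 14: ~+~~+
++~~~
++++~
~~~~+
gen 15: ~+~~+
++~+~
++~~+
~~~++
gen 16: ~+~~+
+~~+~
~~+~+
~+~++
gen 17: ~+~++
+~+~+
~~+++
~+~++
gen 18: ~+~++
+~~~+
~+~~+
~++++
gen 19: ~++~~
+~~++
~+~~+
~++++
gen 20: ~++~~
~~~++
+~~~+
+++++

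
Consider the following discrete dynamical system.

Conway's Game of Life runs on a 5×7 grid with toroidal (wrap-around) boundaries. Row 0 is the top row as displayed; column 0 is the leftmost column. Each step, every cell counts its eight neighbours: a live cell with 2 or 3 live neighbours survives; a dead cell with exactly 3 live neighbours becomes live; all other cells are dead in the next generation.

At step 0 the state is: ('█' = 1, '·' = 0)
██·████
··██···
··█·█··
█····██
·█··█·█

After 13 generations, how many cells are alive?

6

t=0: ██·████
··██···
··█·█··
█····██
·█··█·█
t=1: ·█····█
█·····█
·██·███
██·██·█
·███···
t=2: ·█····█
··█····
··█·█··
······█
···████
t=3: █·███·█
·███···
···█···
······█
····█·█
t=4: █···█·█
██·····
···█···
·····█·
····█·█
t=5: ·█····█
██····█
·······
····██·
█···█·█
t=6: ·█·····
·█····█
█····██
····███
█···█·█
t=7: ·█···██
·█···██
····█··
····█··
█···█·█
t=8: ·█··█··
····█·█
····█··
···██··
█···█·█
t=9: ···██·█
···██··
····█··
···██··
█···█··
t=10: ·······
·······
·····█·
···███·
·······
t=11: ·······
·······
·····█·
····██·
····█··
t=12: ·······
·······
····██·
····██·
····██·
t=13: ·······
·······
····██·
···█··█
····██·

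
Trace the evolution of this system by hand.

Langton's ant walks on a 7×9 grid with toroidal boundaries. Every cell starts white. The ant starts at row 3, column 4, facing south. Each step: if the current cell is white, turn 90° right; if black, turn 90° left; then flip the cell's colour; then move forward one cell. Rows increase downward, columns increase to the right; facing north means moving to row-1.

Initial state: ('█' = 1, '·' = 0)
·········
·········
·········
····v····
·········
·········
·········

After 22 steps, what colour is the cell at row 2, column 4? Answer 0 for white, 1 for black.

0) ·········
·········
·········
····v····
·········
·········
·········
1) ·········
·········
·········
···<█····
·········
·········
·········
2) ·········
·········
···^·····
···██····
·········
·········
·········
3) ·········
·········
···█>····
···██····
·········
·········
·········
4) ·········
·········
···██····
···█v····
·········
·········
·········
5) ·········
·········
···██····
···█·>···
·········
·········
·········
6) ·········
·········
···██····
···█·█···
·····v···
·········
·········
7) ·········
·········
···██····
···█·█···
····<█···
·········
·········
8) ·········
·········
···██····
···█^█···
····██···
·········
·········
9) ·········
·········
···██····
···██>···
····██···
·········
·········
10) ·········
·········
···██^···
···██····
····██···
·········
·········
11) ·········
·········
···███>··
···██····
····██···
·········
·········
12) ·········
·········
···████··
···██·v··
····██···
·········
·········
13) ·········
·········
···████··
···██<█··
····██···
·········
·········
14) ·········
·········
···██^█··
···████··
····██···
·········
·········
15) ·········
·········
···█<·█··
···████··
····██···
·········
·········
16) ·········
·········
···█··█··
···█v██··
····██···
·········
·········
17) ·········
·········
···█··█··
···█·>█··
····██···
·········
·········
18) ·········
·········
···█·^█··
···█··█··
····██···
·········
·········
19) ·········
·········
···█·█>··
···█··█··
····██···
·········
·········
20) ·········
······^··
···█·█···
···█··█··
····██···
·········
·········
21) ·········
······█>·
···█·█···
···█··█··
····██···
·········
·········
22) ·········
······██·
···█·█·v·
···█··█··
····██···
·········
·········

0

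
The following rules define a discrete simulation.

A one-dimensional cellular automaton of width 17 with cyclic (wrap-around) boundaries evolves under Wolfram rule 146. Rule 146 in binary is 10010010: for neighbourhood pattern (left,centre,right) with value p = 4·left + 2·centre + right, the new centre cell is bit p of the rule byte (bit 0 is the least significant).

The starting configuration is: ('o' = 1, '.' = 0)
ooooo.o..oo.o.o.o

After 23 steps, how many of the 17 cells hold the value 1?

t=0: ooooo.o..oo.o.o.o
t=1: oooo...oo........
t=2: .oo.o.o..o......o
t=3: .......oo.o....o.
t=4: ......o....o..o.o
t=5: o....o.o..o.oo...
t=6: .o..o...oo....o.o
t=7: ..oo.o.o..o..o...
t=8: .o......oo.oo.o..
t=9: o.o....o.......o.
t=10: ...o..o.o.....o..
t=11: ..o.oo...o...o.o.
t=12: .o....o.o.o.o...o
t=13: ..o..o.......o.o.
t=14: .o.oo.o.....o...o
t=15: .......o...o.o.o.
t=16: ......o.o.o.....o
t=17: o....o.....o...o.
t=18: .o..o.o...o.o.o..
t=19: o.oo...o.o.....o.
t=20: ....o.o...o...o..
t=21: ...o...o.o.o.o.o.
t=22: ..o.o.o.........o
t=23: oo.....o.......o.

4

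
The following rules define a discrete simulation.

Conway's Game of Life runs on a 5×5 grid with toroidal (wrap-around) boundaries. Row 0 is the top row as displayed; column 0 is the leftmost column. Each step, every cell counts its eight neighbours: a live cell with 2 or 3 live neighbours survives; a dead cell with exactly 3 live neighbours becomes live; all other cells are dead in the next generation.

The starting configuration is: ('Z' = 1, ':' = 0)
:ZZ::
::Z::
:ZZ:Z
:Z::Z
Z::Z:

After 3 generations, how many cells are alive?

k=0  :ZZ::
::Z::
:ZZ:Z
:Z::Z
Z::Z:
k=1  :ZZZ:
Z::::
:ZZ::
:Z::Z
Z::ZZ
k=2  :ZZZ:
Z::Z:
:ZZ::
:Z::Z
:::::
k=3  :ZZZZ
Z::ZZ
:ZZZZ
ZZZ::
ZZ:Z:

17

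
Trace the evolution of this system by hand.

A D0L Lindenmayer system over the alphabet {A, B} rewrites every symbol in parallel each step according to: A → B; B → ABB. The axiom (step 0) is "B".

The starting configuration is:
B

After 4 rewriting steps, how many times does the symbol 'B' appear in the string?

step 0: B
step 1: ABB
step 2: BABBABB
step 3: ABBBABBABBBABBABB
step 4: BABBABBABBBABBABBBABBABBABBBABBABBBABBABB

29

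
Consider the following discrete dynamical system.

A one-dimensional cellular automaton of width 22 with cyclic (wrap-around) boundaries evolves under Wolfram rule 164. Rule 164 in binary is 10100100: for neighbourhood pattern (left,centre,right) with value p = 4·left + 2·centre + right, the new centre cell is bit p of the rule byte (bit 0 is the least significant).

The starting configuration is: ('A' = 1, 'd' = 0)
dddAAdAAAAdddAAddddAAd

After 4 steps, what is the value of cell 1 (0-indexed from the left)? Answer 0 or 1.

0

gen 0: dddAAdAAAAdddAAddddAAd
gen 1: dddddAdAAddddddddddddd
gen 2: dddddAAddddddddddddddd
gen 3: dddddddddddddddddddddd
gen 4: dddddddddddddddddddddd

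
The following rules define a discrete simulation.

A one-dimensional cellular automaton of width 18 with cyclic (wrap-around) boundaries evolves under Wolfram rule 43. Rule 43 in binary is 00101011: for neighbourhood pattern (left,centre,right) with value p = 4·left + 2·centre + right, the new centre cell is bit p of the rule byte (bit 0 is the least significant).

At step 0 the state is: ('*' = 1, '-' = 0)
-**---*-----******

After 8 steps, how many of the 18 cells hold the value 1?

[0] -**---*-----******
[1] **--**--*****-----
[2] *--**--**-----****
[3] --**--**--*****---
[4] ***--**--**-----**
[5] ----**--**--*****-
[6] *****--**--**-----
[7] *-----**--**--****
[8] --*****--**--**---

9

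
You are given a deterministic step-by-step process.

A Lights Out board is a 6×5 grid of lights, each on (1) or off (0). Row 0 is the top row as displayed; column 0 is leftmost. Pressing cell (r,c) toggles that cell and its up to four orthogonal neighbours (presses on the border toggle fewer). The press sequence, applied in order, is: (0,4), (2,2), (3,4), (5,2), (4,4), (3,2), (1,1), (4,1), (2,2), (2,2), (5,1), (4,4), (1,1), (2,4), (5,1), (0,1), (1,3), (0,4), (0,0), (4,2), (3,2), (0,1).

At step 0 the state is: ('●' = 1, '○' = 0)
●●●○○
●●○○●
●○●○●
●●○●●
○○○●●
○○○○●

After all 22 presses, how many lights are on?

15

gen 0: ●●●○○
●●○○●
●○●○●
●●○●●
○○○●●
○○○○●
gen 1: ●●●●●
●●○○○
●○●○●
●●○●●
○○○●●
○○○○●
gen 2: ●●●●●
●●●○○
●●○●●
●●●●●
○○○●●
○○○○●
gen 3: ●●●●●
●●●○○
●●○●○
●●●○○
○○○●○
○○○○●
gen 4: ●●●●●
●●●○○
●●○●○
●●●○○
○○●●○
○●●●●
gen 5: ●●●●●
●●●○○
●●○●○
●●●○●
○○●○●
○●●●○
gen 6: ●●●●●
●●●○○
●●●●○
●○○●●
○○○○●
○●●●○
gen 7: ●○●●●
○○○○○
●○●●○
●○○●●
○○○○●
○●●●○
gen 8: ●○●●●
○○○○○
●○●●○
●●○●●
●●●○●
○○●●○
gen 9: ●○●●●
○○●○○
●●○○○
●●●●●
●●●○●
○○●●○
gen 10: ●○●●●
○○○○○
●○●●○
●●○●●
●●●○●
○○●●○
gen 11: ●○●●●
○○○○○
●○●●○
●●○●●
●○●○●
●●○●○
gen 12: ●○●●●
○○○○○
●○●●○
●●○●○
●○●●○
●●○●●
gen 13: ●●●●●
●●●○○
●●●●○
●●○●○
●○●●○
●●○●●
gen 14: ●●●●●
●●●○●
●●●○●
●●○●●
●○●●○
●●○●●
gen 15: ●●●●●
●●●○●
●●●○●
●●○●●
●●●●○
○○●●●
gen 16: ○○○●●
●○●○●
●●●○●
●●○●●
●●●●○
○○●●●
gen 17: ○○○○●
●○○●○
●●●●●
●●○●●
●●●●○
○○●●●
gen 18: ○○○●○
●○○●●
●●●●●
●●○●●
●●●●○
○○●●●
gen 19: ●●○●○
○○○●●
●●●●●
●●○●●
●●●●○
○○●●●
gen 20: ●●○●○
○○○●●
●●●●●
●●●●●
●○○○○
○○○●●
gen 21: ●●○●○
○○○●●
●●○●●
●○○○●
●○●○○
○○○●●
gen 22: ○○●●○
○●○●●
●●○●●
●○○○●
●○●○○
○○○●●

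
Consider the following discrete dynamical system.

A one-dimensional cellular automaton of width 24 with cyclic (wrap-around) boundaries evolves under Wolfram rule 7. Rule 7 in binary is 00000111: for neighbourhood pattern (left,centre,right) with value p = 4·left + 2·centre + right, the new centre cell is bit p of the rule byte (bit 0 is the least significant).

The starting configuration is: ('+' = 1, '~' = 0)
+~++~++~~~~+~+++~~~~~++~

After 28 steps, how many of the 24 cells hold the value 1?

14

[0] +~++~++~~~~+~+++~~~~~++~
[1] +~~~~~~~++++~~~~~++++~~~
[2] +~++++++~~~~~++++~~~~~++
[3] ~~~~~~~~~++++~~~~~++++~~
[4] +++++++++~~~~~++++~~~~~+
[5] ~~~~~~~~~~++++~~~~~++++~
[6] ++++++++++~~~~~++++~~~~~
[7] ~~~~~~~~~~~++++~~~~~++++
[8] ~++++++++++~~~~~++++~~~~
[9] +~~~~~~~~~~~++++~~~~~+++
[10] ~~++++++++++~~~~~++++~~~
[11] ++~~~~~~~~~~~++++~~~~~++
[12] ~~~++++++++++~~~~~++++~~
[13] +++~~~~~~~~~~~++++~~~~~+
[14] ~~~~++++++++++~~~~~++++~
[15] ++++~~~~~~~~~~~++++~~~~~
[16] ~~~~~++++++++++~~~~~++++
[17] ~++++~~~~~~~~~~~++++~~~~
[18] +~~~~~++++++++++~~~~~+++
[19] ~~++++~~~~~~~~~~~++++~~~
[20] ++~~~~~++++++++++~~~~~++
[21] ~~~++++~~~~~~~~~~~++++~~
[22] +++~~~~~++++++++++~~~~~+
[23] ~~~~++++~~~~~~~~~~~++++~
[24] ++++~~~~~++++++++++~~~~~
[25] ~~~~~++++~~~~~~~~~~~++++
[26] ~++++~~~~~++++++++++~~~~
[27] +~~~~~++++~~~~~~~~~~~+++
[28] ~~++++~~~~~++++++++++~~~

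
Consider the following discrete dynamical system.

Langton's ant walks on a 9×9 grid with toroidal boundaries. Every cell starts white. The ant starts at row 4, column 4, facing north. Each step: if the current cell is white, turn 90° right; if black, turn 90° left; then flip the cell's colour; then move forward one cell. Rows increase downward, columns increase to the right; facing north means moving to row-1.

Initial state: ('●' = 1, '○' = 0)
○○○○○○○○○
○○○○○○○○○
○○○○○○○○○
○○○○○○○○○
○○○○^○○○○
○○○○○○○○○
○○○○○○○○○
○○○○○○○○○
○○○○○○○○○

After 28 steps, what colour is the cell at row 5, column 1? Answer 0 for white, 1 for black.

1

0) ○○○○○○○○○
○○○○○○○○○
○○○○○○○○○
○○○○○○○○○
○○○○^○○○○
○○○○○○○○○
○○○○○○○○○
○○○○○○○○○
○○○○○○○○○
1) ○○○○○○○○○
○○○○○○○○○
○○○○○○○○○
○○○○○○○○○
○○○○●>○○○
○○○○○○○○○
○○○○○○○○○
○○○○○○○○○
○○○○○○○○○
2) ○○○○○○○○○
○○○○○○○○○
○○○○○○○○○
○○○○○○○○○
○○○○●●○○○
○○○○○v○○○
○○○○○○○○○
○○○○○○○○○
○○○○○○○○○
3) ○○○○○○○○○
○○○○○○○○○
○○○○○○○○○
○○○○○○○○○
○○○○●●○○○
○○○○<●○○○
○○○○○○○○○
○○○○○○○○○
○○○○○○○○○
4) ○○○○○○○○○
○○○○○○○○○
○○○○○○○○○
○○○○○○○○○
○○○○^●○○○
○○○○●●○○○
○○○○○○○○○
○○○○○○○○○
○○○○○○○○○
5) ○○○○○○○○○
○○○○○○○○○
○○○○○○○○○
○○○○○○○○○
○○○<○●○○○
○○○○●●○○○
○○○○○○○○○
○○○○○○○○○
○○○○○○○○○
6) ○○○○○○○○○
○○○○○○○○○
○○○○○○○○○
○○○^○○○○○
○○○●○●○○○
○○○○●●○○○
○○○○○○○○○
○○○○○○○○○
○○○○○○○○○
7) ○○○○○○○○○
○○○○○○○○○
○○○○○○○○○
○○○●>○○○○
○○○●○●○○○
○○○○●●○○○
○○○○○○○○○
○○○○○○○○○
○○○○○○○○○
8) ○○○○○○○○○
○○○○○○○○○
○○○○○○○○○
○○○●●○○○○
○○○●v●○○○
○○○○●●○○○
○○○○○○○○○
○○○○○○○○○
○○○○○○○○○
9) ○○○○○○○○○
○○○○○○○○○
○○○○○○○○○
○○○●●○○○○
○○○<●●○○○
○○○○●●○○○
○○○○○○○○○
○○○○○○○○○
○○○○○○○○○
10) ○○○○○○○○○
○○○○○○○○○
○○○○○○○○○
○○○●●○○○○
○○○○●●○○○
○○○v●●○○○
○○○○○○○○○
○○○○○○○○○
○○○○○○○○○
11) ○○○○○○○○○
○○○○○○○○○
○○○○○○○○○
○○○●●○○○○
○○○○●●○○○
○○<●●●○○○
○○○○○○○○○
○○○○○○○○○
○○○○○○○○○
12) ○○○○○○○○○
○○○○○○○○○
○○○○○○○○○
○○○●●○○○○
○○^○●●○○○
○○●●●●○○○
○○○○○○○○○
○○○○○○○○○
○○○○○○○○○
13) ○○○○○○○○○
○○○○○○○○○
○○○○○○○○○
○○○●●○○○○
○○●>●●○○○
○○●●●●○○○
○○○○○○○○○
○○○○○○○○○
○○○○○○○○○
14) ○○○○○○○○○
○○○○○○○○○
○○○○○○○○○
○○○●●○○○○
○○●●●●○○○
○○●v●●○○○
○○○○○○○○○
○○○○○○○○○
○○○○○○○○○
15) ○○○○○○○○○
○○○○○○○○○
○○○○○○○○○
○○○●●○○○○
○○●●●●○○○
○○●○>●○○○
○○○○○○○○○
○○○○○○○○○
○○○○○○○○○
16) ○○○○○○○○○
○○○○○○○○○
○○○○○○○○○
○○○●●○○○○
○○●●^●○○○
○○●○○●○○○
○○○○○○○○○
○○○○○○○○○
○○○○○○○○○
17) ○○○○○○○○○
○○○○○○○○○
○○○○○○○○○
○○○●●○○○○
○○●<○●○○○
○○●○○●○○○
○○○○○○○○○
○○○○○○○○○
○○○○○○○○○
18) ○○○○○○○○○
○○○○○○○○○
○○○○○○○○○
○○○●●○○○○
○○●○○●○○○
○○●v○●○○○
○○○○○○○○○
○○○○○○○○○
○○○○○○○○○
19) ○○○○○○○○○
○○○○○○○○○
○○○○○○○○○
○○○●●○○○○
○○●○○●○○○
○○<●○●○○○
○○○○○○○○○
○○○○○○○○○
○○○○○○○○○
20) ○○○○○○○○○
○○○○○○○○○
○○○○○○○○○
○○○●●○○○○
○○●○○●○○○
○○○●○●○○○
○○v○○○○○○
○○○○○○○○○
○○○○○○○○○
21) ○○○○○○○○○
○○○○○○○○○
○○○○○○○○○
○○○●●○○○○
○○●○○●○○○
○○○●○●○○○
○<●○○○○○○
○○○○○○○○○
○○○○○○○○○
22) ○○○○○○○○○
○○○○○○○○○
○○○○○○○○○
○○○●●○○○○
○○●○○●○○○
○^○●○●○○○
○●●○○○○○○
○○○○○○○○○
○○○○○○○○○
23) ○○○○○○○○○
○○○○○○○○○
○○○○○○○○○
○○○●●○○○○
○○●○○●○○○
○●>●○●○○○
○●●○○○○○○
○○○○○○○○○
○○○○○○○○○
24) ○○○○○○○○○
○○○○○○○○○
○○○○○○○○○
○○○●●○○○○
○○●○○●○○○
○●●●○●○○○
○●v○○○○○○
○○○○○○○○○
○○○○○○○○○
25) ○○○○○○○○○
○○○○○○○○○
○○○○○○○○○
○○○●●○○○○
○○●○○●○○○
○●●●○●○○○
○●○>○○○○○
○○○○○○○○○
○○○○○○○○○
26) ○○○○○○○○○
○○○○○○○○○
○○○○○○○○○
○○○●●○○○○
○○●○○●○○○
○●●●○●○○○
○●○●○○○○○
○○○v○○○○○
○○○○○○○○○
27) ○○○○○○○○○
○○○○○○○○○
○○○○○○○○○
○○○●●○○○○
○○●○○●○○○
○●●●○●○○○
○●○●○○○○○
○○<●○○○○○
○○○○○○○○○
28) ○○○○○○○○○
○○○○○○○○○
○○○○○○○○○
○○○●●○○○○
○○●○○●○○○
○●●●○●○○○
○●^●○○○○○
○○●●○○○○○
○○○○○○○○○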